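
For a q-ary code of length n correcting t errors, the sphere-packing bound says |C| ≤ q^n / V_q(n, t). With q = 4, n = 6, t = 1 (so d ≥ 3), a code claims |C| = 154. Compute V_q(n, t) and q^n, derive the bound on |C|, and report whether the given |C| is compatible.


V_q(n, t) = 19, q^n = 4096, Hamming bound = 215, |C| = 154 ≤ bound (satisfied).

Step 1: Compute V_q(n, t) = Σ_{j=0}^1 C(n, j) (q−1)^j.
  j = 0: C(6,0)·(3)^0 = 1·1 = 1.
  j = 1: C(6,1)·(3)^1 = 6·3 = 18.
  V_q(n, t) = 1 + 18 = 19.
Step 2: q^n = 4^6 = 4096.
Step 3: Hamming bound ⌊q^n / V_q(n,t)⌋ = ⌊4096/19⌋ = 215.
Step 4: Compare |C| = 154 to 215: satisfied.
The claimed |C| lies below the Hamming bound.


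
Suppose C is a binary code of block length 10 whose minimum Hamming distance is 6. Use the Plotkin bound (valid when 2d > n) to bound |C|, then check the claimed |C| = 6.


Plotkin bound M ≤ 6; given |C| = 6 ≤ bound (satisfied).

Check applicability: 2d = 12, n = 10.
2d − n = 2 > 0, so Plotkin applies.
Compute d/(2d−n) = 6/2 ≈ 3.0000.
⌊d/(2d−n)⌋ = 3.
Plotkin bound: M ≤ 2·3 = 6.
Given |C| = 6, check: satisfied.
This |C| is at the Plotkin bound.


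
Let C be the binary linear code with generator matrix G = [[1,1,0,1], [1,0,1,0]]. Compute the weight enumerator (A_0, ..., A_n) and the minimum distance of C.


Weight distribution: A_0 = 1, A_2 = 1, A_3 = 2. Minimum distance d = 2.

Enumerate all 2^2 = 4 messages m ∈ F_2^2.
For each, compute codeword c = mG in F_2^4, then tally its weight.
  m = 00 → c = 0000, weight = 0.
  m = 10 → c = 1101, weight = 3.
  m = 01 → c = 1010, weight = 2.
  m = 11 → c = 0111, weight = 3.
Tally weights:
  weight 0: 1 codewords.
  weight 2: 1 codewords.
  weight 3: 2 codewords.
Minimum distance d = smallest w > 0 with A_w > 0 = 2.
Sanity: Σ A_w = 4 = 2^2 = 4 ✓.


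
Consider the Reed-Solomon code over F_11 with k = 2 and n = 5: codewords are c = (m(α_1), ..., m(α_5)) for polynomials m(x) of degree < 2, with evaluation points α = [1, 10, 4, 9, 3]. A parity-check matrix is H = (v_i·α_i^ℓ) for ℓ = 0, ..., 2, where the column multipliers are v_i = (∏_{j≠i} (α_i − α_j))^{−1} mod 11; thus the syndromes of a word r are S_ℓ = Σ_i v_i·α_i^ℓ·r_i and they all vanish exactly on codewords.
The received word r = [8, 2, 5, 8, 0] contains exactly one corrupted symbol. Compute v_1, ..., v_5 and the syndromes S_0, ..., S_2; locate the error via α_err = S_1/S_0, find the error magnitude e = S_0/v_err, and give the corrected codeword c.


S = (6, 6, 6), error at position 1, error magnitude e = 7, c = [1, 2, 5, 8, 0].

Step 1: column multipliers v_i = (∏_{j≠i}(α_i − α_j))^{−1} mod 11.
  i = 1 (α = 1): (1−10)(1−4)(1−9)(1−3) = (−9)·(−3)·(−8)·(−2) = 432 ≡ 3, so v_1 = 3^{−1} = 4 (mod 11).
  i = 2 (α = 10): (10−1)(10−4)(10−9)(10−3) = 9·6·1·7 = 378 ≡ 4, so v_2 = 4^{−1} = 3 (mod 11).
  i = 3 (α = 4): (4−1)(4−10)(4−9)(4−3) = 3·(−6)·(−5)·1 = 90 ≡ 2, so v_3 = 2^{−1} = 6 (mod 11).
  i = 4 (α = 9): (9−1)(9−10)(9−4)(9−3) = 8·(−1)·5·6 = −240 ≡ 2, so v_4 = 2^{−1} = 6 (mod 11).
  i = 5 (α = 3): (3−1)(3−10)(3−4)(3−9) = 2·(−7)·(−1)·(−6) = −84 ≡ 4, so v_5 = 4^{−1} = 3 (mod 11).
  v = [4, 3, 6, 6, 3].
Step 2: syndromes of r = [8, 2, 5, 8, 0] (all sums mod 11).
  S_0 = Σ v_i r_i = 4·8 + 3·2 + 6·5 + 6·8 + 3·0 = 116 ≡ 6.
  S_1 = Σ v_i α_i r_i = 4·1·8 + 3·10·2 + 6·4·5 + 6·9·8 + 3·3·0 = 644 ≡ 6.
  α_i^2 mod 11 = [1, 1, 5, 4, 9].
  S_2 = Σ v_i α_i^2 r_i = 4·1·8 + 3·1·2 + 6·5·5 + 6·4·8 + 3·9·0 = 380 ≡ 6.
  S = (6, 6, 6) ≠ 0, so r is not a codeword (an error is present).
Step 3: locate the error. For a single error e at position i, S_ℓ = v_i·e·α_i^ℓ, so α_err = S_1/S_0.
  S_0^{−1} = 6^{−1} = 2 (mod 11), so α_err = 6·2 = 12 ≡ 1 = α_1. Error position i = 1.
  Consistency check: S_2/S_1 = 6·2 = 12 ≡ 1 = α_err ✓ (single-error assumption holds).
Step 4: error magnitude e = S_0/v_1 = S_0·∏_{j≠1}(α_1 − α_j) = 6·3 = 18 ≡ 7 (mod 11).
Step 5: correct position 1: c_1 = r_1 − e = 8 − 7 ≡ 1 (mod 11). Hence c = [1, 2, 5, 8, 0].
  Check: interpolating c through the α_i gives m(x) = 7 + 5·x (degree < 2) with m(α_i) = c_i for every i, so c is indeed a codeword.


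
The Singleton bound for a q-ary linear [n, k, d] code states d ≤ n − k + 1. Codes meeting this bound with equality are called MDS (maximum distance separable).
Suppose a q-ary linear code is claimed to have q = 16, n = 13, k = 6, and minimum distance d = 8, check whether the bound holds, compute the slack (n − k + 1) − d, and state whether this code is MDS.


Singleton RHS = n − k + 1 = 8, slack = 0, bound satisfied, MDS.

Singleton bound: d ≤ n − k + 1.
Here n = 13, k = 6, so n − k + 1 = 8.
Given d = 8, check d ≤ 8: YES.
Slack = (n − k + 1) − d = 0.
The code is MDS (slack = 0).
Description: the claimed parameters are [13, 6, 8]_16; such a code would be MDS (meets Singleton bound).


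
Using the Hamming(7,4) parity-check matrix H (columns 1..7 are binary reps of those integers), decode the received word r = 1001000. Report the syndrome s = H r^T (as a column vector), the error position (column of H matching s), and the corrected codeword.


s = (1, 0, 1)^T, error position = 5, corrected codeword c = 1001100

Compute s = H r^T mod 2 one row at a time:
  s_1 = 1 + 0 + 0 + 0 = 1 ≡ 1 (mod 2).
  s_2 = 0 + 0 + 0 + 0 = 0 ≡ 0 (mod 2).
  s_3 = 1 + 0 + 0 + 0 = 1 ≡ 1 (mod 2).
s = (1, 0, 1)^T — this equals column 5 of H (binary 101), so error is at position 5.
Correct: flip bit 5 of r = 1001000 to get c = 1001100.


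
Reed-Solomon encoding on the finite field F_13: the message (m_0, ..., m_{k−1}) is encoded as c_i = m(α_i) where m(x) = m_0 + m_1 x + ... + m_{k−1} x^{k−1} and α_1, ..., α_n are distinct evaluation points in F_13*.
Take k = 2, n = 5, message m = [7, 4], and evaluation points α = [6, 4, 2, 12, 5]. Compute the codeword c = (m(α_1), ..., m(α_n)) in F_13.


c = [5, 10, 2, 3, 1]

Message polynomial: m(x) = 7 + 4·x (mod 13).
For each evaluation point α_i, compute m(α_i) mod 13:
  α_1 = 6: Horner steps 4 → 5, so m(6) = 5.
  α_2 = 4: Horner steps 4 → 10, so m(4) = 10.
  α_3 = 2: Horner steps 4 → 2, so m(2) = 2.
  α_4 = 12: Horner steps 4 → 3, so m(12) = 3.
  α_5 = 5: Horner steps 4 → 1, so m(5) = 1.
Codeword c = [5, 10, 2, 3, 1] ∈ F_13^5.


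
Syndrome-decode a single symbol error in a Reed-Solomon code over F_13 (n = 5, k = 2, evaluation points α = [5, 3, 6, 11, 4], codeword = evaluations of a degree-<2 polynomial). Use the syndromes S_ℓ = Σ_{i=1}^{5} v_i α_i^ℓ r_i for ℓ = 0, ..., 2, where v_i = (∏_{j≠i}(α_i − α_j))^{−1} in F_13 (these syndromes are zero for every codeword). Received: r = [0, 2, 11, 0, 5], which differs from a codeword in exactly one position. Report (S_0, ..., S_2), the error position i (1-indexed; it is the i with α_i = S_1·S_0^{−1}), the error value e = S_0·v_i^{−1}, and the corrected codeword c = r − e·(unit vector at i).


S = (8, 1, 5), error at position 1, error magnitude e = 5, c = [8, 2, 11, 0, 5].

Step 1: column multipliers v_i = (∏_{j≠i}(α_i − α_j))^{−1} mod 13.
  i = 1 (α = 5): (5−3)(5−6)(5−11)(5−4) = 2·(−1)·(−6)·1 = 12 ≡ 12, so v_1 = 12^{−1} = 12 (mod 13).
  i = 2 (α = 3): (3−5)(3−6)(3−11)(3−4) = (−2)·(−3)·(−8)·(−1) = 48 ≡ 9, so v_2 = 9^{−1} = 3 (mod 13).
  i = 3 (α = 6): (6−5)(6−3)(6−11)(6−4) = 1·3·(−5)·2 = −30 ≡ 9, so v_3 = 9^{−1} = 3 (mod 13).
  i = 4 (α = 11): (11−5)(11−3)(11−6)(11−4) = 6·8·5·7 = 1680 ≡ 3, so v_4 = 3^{−1} = 9 (mod 13).
  i = 5 (α = 4): (4−5)(4−3)(4−6)(4−11) = (−1)·1·(−2)·(−7) = −14 ≡ 12, so v_5 = 12^{−1} = 12 (mod 13).
  v = [12, 3, 3, 9, 12].
Step 2: syndromes of r = [0, 2, 11, 0, 5] (all sums mod 13).
  S_0 = Σ v_i r_i = 12·0 + 3·2 + 3·11 + 9·0 + 12·5 = 99 ≡ 8.
  S_1 = Σ v_i α_i r_i = 12·5·0 + 3·3·2 + 3·6·11 + 9·11·0 + 12·4·5 = 456 ≡ 1.
  α_i^2 mod 13 = [12, 9, 10, 4, 3].
  S_2 = Σ v_i α_i^2 r_i = 12·12·0 + 3·9·2 + 3·10·11 + 9·4·0 + 12·3·5 = 564 ≡ 5.
  S = (8, 1, 5) ≠ 0, so r is not a codeword (an error is present).
Step 3: locate the error. For a single error e at position i, S_ℓ = v_i·e·α_i^ℓ, so α_err = S_1/S_0.
  S_0^{−1} = 8^{−1} = 5 (mod 13), so α_err = 1·5 = 5 ≡ 5 = α_1. Error position i = 1.
  Consistency check: S_2/S_1 = 5·1 = 5 ≡ 5 = α_err ✓ (single-error assumption holds).
Step 4: error magnitude e = S_0/v_1 = S_0·∏_{j≠1}(α_1 − α_j) = 8·12 = 96 ≡ 5 (mod 13).
Step 5: correct position 1: c_1 = r_1 − e = 0 − 5 ≡ 8 (mod 13). Hence c = [8, 2, 11, 0, 5].
  Check: interpolating c through the α_i gives m(x) = 6 + 3·x (degree < 2) with m(α_i) = c_i for every i, so c is indeed a codeword.


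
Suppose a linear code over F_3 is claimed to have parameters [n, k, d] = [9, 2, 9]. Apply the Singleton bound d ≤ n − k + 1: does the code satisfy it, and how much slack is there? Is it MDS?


Singleton RHS = n − k + 1 = 8, slack = -1, bound violated (no such code; not MDS).

Singleton bound: d ≤ n − k + 1.
Here n = 9, k = 2, so n − k + 1 = 8.
Given d = 9, check d ≤ 8: NO.
Slack = (n − k + 1) − d = -1.
The slack is negative: d = 9 exceeds n − k + 1 = 8 by 1, so the Singleton bound is violated and no linear [9, 2, 9]_3 code can exist. In particular it is not MDS (MDS requires d = n − k + 1 exactly).
Description: the claimed parameters are [9, 2, 9]_3; such a code would be impossible (violates the Singleton bound).


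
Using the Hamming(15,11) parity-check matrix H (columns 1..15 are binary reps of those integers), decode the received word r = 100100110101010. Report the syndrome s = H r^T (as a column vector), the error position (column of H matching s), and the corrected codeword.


s = (0, 0, 1, 0)^T, error position = 2, corrected codeword c = 110100110101010

Compute s = H r^T mod 2 one row at a time:
  s_1 = 1 + 0 + 1 + 0 + 1 + 0 + 1 + 0 = 4 ≡ 0 (mod 2).
  s_2 = 1 + 0 + 0 + 1 + 1 + 0 + 1 + 0 = 4 ≡ 0 (mod 2).
  s_3 = 0 + 0 + 0 + 1 + 1 + 0 + 1 + 0 = 3 ≡ 1 (mod 2).
  s_4 = 1 + 0 + 0 + 1 + 0 + 0 + 0 + 0 = 2 ≡ 0 (mod 2).
s = (0, 0, 1, 0)^T — this equals column 2 of H (binary 0010), so error is at position 2.
Correct: flip bit 2 of r = 100100110101010 to get c = 110100110101010.


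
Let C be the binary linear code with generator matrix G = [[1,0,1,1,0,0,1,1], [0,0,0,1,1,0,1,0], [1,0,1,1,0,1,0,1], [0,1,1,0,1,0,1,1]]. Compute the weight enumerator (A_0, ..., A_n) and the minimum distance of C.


Weight distribution: A_0 = 1, A_2 = 1, A_3 = 4, A_4 = 3, A_5 = 4, A_6 = 3. Minimum distance d = 2.

Enumerate all 2^4 = 16 messages m ∈ F_2^4.
For each, compute codeword c = mG in F_2^8, then tally its weight.
  m = 0000 → c = 00000000, weight = 0.
  m = 1000 → c = 10110011, weight = 5.
  m = 0100 → c = 00011010, weight = 3.
  m = 1100 → c = 10101001, weight = 4.
  m = 0010 → c = 10110101, weight = 5.
  m = 1010 → c = 00000110, weight = 2.
  m = 0110 → c = 10101111, weight = 6.
  m = 1110 → c = 00011100, weight = 3.
  m = 0001 → c = 01101011, weight = 5.
  m = 1001 → c = 11011000, weight = 4.
  m = 0101 → c = 01110001, weight = 4.
  m = 1101 → c = 11000010, weight = 3.
  m = 0011 → c = 11011110, weight = 6.
  m = 1011 → c = 01101101, weight = 5.
  m = 0111 → c = 11000100, weight = 3.
  m = 1111 → c = 01110111, weight = 6.
Tally weights:
  weight 0: 1 codewords.
  weight 2: 1 codewords.
  weight 3: 4 codewords.
  weight 4: 3 codewords.
  weight 5: 4 codewords.
  weight 6: 3 codewords.
Minimum distance d = smallest w > 0 with A_w > 0 = 2.
Sanity: Σ A_w = 16 = 2^4 = 16 ✓.


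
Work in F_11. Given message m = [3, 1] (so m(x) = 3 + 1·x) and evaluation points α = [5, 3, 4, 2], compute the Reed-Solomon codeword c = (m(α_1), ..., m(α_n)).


c = [8, 6, 7, 5]

Message polynomial: m(x) = 3 + 1·x (mod 11).
For each evaluation point α_i, compute m(α_i) mod 11:
  α_1 = 5: Horner steps 1 → 8, so m(5) = 8.
  α_2 = 3: Horner steps 1 → 6, so m(3) = 6.
  α_3 = 4: Horner steps 1 → 7, so m(4) = 7.
  α_4 = 2: Horner steps 1 → 5, so m(2) = 5.
Codeword c = [8, 6, 7, 5] ∈ F_11^4.


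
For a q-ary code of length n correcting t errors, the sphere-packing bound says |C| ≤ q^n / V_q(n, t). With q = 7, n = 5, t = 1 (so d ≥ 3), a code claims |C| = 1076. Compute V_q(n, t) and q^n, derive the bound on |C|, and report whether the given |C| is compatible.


V_q(n, t) = 31, q^n = 16807, Hamming bound = 542, |C| = 1076 > bound (violated).

Step 1: Compute V_q(n, t) = Σ_{j=0}^1 C(n, j) (q−1)^j.
  j = 0: C(5,0)·(6)^0 = 1·1 = 1.
  j = 1: C(5,1)·(6)^1 = 5·6 = 30.
  V_q(n, t) = 1 + 30 = 31.
Step 2: q^n = 7^5 = 16807.
Step 3: Hamming bound ⌊q^n / V_q(n,t)⌋ = ⌊16807/31⌋ = 542.
Step 4: Compare |C| = 1076 to 542: violated.
The claimed |C| lies above the Hamming bound, so no 7-ary code of length 5 with d ≥ 3 can have 1076 codewords.


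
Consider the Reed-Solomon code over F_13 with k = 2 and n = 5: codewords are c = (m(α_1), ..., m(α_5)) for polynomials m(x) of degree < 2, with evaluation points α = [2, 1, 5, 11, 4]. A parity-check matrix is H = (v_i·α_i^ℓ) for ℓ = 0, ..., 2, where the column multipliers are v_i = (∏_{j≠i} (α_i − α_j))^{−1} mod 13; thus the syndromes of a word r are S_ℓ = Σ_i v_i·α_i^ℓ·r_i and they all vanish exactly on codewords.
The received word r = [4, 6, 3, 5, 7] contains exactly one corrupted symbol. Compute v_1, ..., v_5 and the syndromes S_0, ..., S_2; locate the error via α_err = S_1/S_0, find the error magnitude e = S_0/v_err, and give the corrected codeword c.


S = (12, 11, 9), error at position 1, error magnitude e = 2, c = [2, 6, 3, 5, 7].

Step 1: column multipliers v_i = (∏_{j≠i}(α_i − α_j))^{−1} mod 13.
  i = 1 (α = 2): (2−1)(2−5)(2−11)(2−4) = 1·(−3)·(−9)·(−2) = −54 ≡ 11, so v_1 = 11^{−1} = 6 (mod 13).
  i = 2 (α = 1): (1−2)(1−5)(1−11)(1−4) = (−1)·(−4)·(−10)·(−3) = 120 ≡ 3, so v_2 = 3^{−1} = 9 (mod 13).
  i = 3 (α = 5): (5−2)(5−1)(5−11)(5−4) = 3·4·(−6)·1 = −72 ≡ 6, so v_3 = 6^{−1} = 11 (mod 13).
  i = 4 (α = 11): (11−2)(11−1)(11−5)(11−4) = 9·10·6·7 = 3780 ≡ 10, so v_4 = 10^{−1} = 4 (mod 13).
  i = 5 (α = 4): (4−2)(4−1)(4−5)(4−11) = 2·3·(−1)·(−7) = 42 ≡ 3, so v_5 = 3^{−1} = 9 (mod 13).
  v = [6, 9, 11, 4, 9].
Step 2: syndromes of r = [4, 6, 3, 5, 7] (all sums mod 13).
  S_0 = Σ v_i r_i = 6·4 + 9·6 + 11·3 + 4·5 + 9·7 = 194 ≡ 12.
  S_1 = Σ v_i α_i r_i = 6·2·4 + 9·1·6 + 11·5·3 + 4·11·5 + 9·4·7 = 739 ≡ 11.
  α_i^2 mod 13 = [4, 1, 12, 4, 3].
  S_2 = Σ v_i α_i^2 r_i = 6·4·4 + 9·1·6 + 11·12·3 + 4·4·5 + 9·3·7 = 815 ≡ 9.
  S = (12, 11, 9) ≠ 0, so r is not a codeword (an error is present).
Step 3: locate the error. For a single error e at position i, S_ℓ = v_i·e·α_i^ℓ, so α_err = S_1/S_0.
  S_0^{−1} = 12^{−1} = 12 (mod 13), so α_err = 11·12 = 132 ≡ 2 = α_1. Error position i = 1.
  Consistency check: S_2/S_1 = 9·6 = 54 ≡ 2 = α_err ✓ (single-error assumption holds).
Step 4: error magnitude e = S_0/v_1 = S_0·∏_{j≠1}(α_1 − α_j) = 12·11 = 132 ≡ 2 (mod 13).
Step 5: correct position 1: c_1 = r_1 − e = 4 − 2 ≡ 2 (mod 13). Hence c = [2, 6, 3, 5, 7].
  Check: interpolating c through the α_i gives m(x) = 10 + 9·x (degree < 2) with m(α_i) = c_i for every i, so c is indeed a codeword.


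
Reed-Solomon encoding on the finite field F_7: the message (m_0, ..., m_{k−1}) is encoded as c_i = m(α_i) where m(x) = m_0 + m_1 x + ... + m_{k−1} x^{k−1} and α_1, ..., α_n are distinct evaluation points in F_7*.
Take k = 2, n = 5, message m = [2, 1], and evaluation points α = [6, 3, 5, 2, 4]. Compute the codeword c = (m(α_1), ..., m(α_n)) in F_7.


c = [1, 5, 0, 4, 6]

Message polynomial: m(x) = 2 + 1·x (mod 7).
For each evaluation point α_i, compute m(α_i) mod 7:
  α_1 = 6: Horner steps 1 → 1, so m(6) = 1.
  α_2 = 3: Horner steps 1 → 5, so m(3) = 5.
  α_3 = 5: Horner steps 1 → 0, so m(5) = 0.
  α_4 = 2: Horner steps 1 → 4, so m(2) = 4.
  α_5 = 4: Horner steps 1 → 6, so m(4) = 6.
Codeword c = [1, 5, 0, 4, 6] ∈ F_7^5.


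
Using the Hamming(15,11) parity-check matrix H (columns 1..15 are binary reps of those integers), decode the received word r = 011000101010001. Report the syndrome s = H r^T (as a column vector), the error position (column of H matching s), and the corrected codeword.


s = (1, 0, 1, 1)^T, error position = 11, corrected codeword c = 011000101000001

Compute s = H r^T mod 2 one row at a time:
  s_1 = 0 + 1 + 0 + 1 + 0 + 0 + 0 + 1 = 3 ≡ 1 (mod 2).
  s_2 = 0 + 0 + 0 + 1 + 0 + 0 + 0 + 1 = 2 ≡ 0 (mod 2).
  s_3 = 1 + 1 + 0 + 1 + 0 + 1 + 0 + 1 = 5 ≡ 1 (mod 2).
  s_4 = 0 + 1 + 0 + 1 + 1 + 1 + 0 + 1 = 5 ≡ 1 (mod 2).
s = (1, 0, 1, 1)^T — this equals column 11 of H (binary 1011), so error is at position 11.
Correct: flip bit 11 of r = 011000101010001 to get c = 011000101000001.


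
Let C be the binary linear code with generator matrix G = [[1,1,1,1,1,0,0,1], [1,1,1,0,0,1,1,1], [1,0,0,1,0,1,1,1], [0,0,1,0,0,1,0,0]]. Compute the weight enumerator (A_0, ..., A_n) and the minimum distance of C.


Weight distribution: A_0 = 1, A_2 = 1, A_3 = 4, A_4 = 3, A_5 = 4, A_6 = 3. Minimum distance d = 2.

Enumerate all 2^4 = 16 messages m ∈ F_2^4.
For each, compute codeword c = mG in F_2^8, then tally its weight.
  m = 0000 → c = 00000000, weight = 0.
  m = 1000 → c = 11111001, weight = 6.
  m = 0100 → c = 11100111, weight = 6.
  m = 1100 → c = 00011110, weight = 4.
  m = 0010 → c = 10010111, weight = 5.
  m = 1010 → c = 01101110, weight = 5.
  m = 0110 → c = 01110000, weight = 3.
  m = 1110 → c = 10001001, weight = 3.
  m = 0001 → c = 00100100, weight = 2.
  m = 1001 → c = 11011101, weight = 6.
  m = 0101 → c = 11000011, weight = 4.
  m = 1101 → c = 00111010, weight = 4.
  m = 0011 → c = 10110011, weight = 5.
  m = 1011 → c = 01001010, weight = 3.
  m = 0111 → c = 01010100, weight = 3.
  m = 1111 → c = 10101101, weight = 5.
Tally weights:
  weight 0: 1 codewords.
  weight 2: 1 codewords.
  weight 3: 4 codewords.
  weight 4: 3 codewords.
  weight 5: 4 codewords.
  weight 6: 3 codewords.
Minimum distance d = smallest w > 0 with A_w > 0 = 2.
Sanity: Σ A_w = 16 = 2^4 = 16 ✓.


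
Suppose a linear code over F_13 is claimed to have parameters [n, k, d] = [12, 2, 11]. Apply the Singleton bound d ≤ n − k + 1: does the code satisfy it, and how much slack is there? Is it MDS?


Singleton RHS = n − k + 1 = 11, slack = 0, bound satisfied, MDS.

Singleton bound: d ≤ n − k + 1.
Here n = 12, k = 2, so n − k + 1 = 11.
Given d = 11, check d ≤ 11: YES.
Slack = (n − k + 1) − d = 0.
The code is MDS (slack = 0).
Description: the claimed parameters are [12, 2, 11]_13; such a code would be MDS (meets Singleton bound).


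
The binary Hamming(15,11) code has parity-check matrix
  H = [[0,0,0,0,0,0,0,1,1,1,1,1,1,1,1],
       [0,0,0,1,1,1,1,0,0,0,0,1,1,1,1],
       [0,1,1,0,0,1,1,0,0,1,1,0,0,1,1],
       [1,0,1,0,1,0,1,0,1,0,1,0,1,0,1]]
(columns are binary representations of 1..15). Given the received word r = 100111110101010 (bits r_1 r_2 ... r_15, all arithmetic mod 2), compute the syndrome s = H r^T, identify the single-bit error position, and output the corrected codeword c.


s = (0, 0, 0, 1)^T, error position = 1, corrected codeword c = 000111110101010

Compute s = H r^T mod 2 one row at a time:
  s_1 = 1 + 0 + 1 + 0 + 1 + 0 + 1 + 0 = 4 ≡ 0 (mod 2).
  s_2 = 1 + 1 + 1 + 1 + 1 + 0 + 1 + 0 = 6 ≡ 0 (mod 2).
  s_3 = 0 + 0 + 1 + 1 + 1 + 0 + 1 + 0 = 4 ≡ 0 (mod 2).
  s_4 = 1 + 0 + 1 + 1 + 0 + 0 + 0 + 0 = 3 ≡ 1 (mod 2).
s = (0, 0, 0, 1)^T — this equals column 1 of H (binary 0001), so error is at position 1.
Correct: flip bit 1 of r = 100111110101010 to get c = 000111110101010.


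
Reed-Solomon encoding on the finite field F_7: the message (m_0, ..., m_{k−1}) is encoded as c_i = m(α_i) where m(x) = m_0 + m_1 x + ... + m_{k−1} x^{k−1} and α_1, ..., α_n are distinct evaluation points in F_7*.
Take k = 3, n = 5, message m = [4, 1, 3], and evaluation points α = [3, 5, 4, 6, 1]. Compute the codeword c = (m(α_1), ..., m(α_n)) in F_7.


c = [6, 0, 0, 6, 1]

Message polynomial: m(x) = 4 + 1·x + 3·x^2 (mod 7).
For each evaluation point α_i, compute m(α_i) mod 7:
  α_1 = 3: Horner steps 3 → 3 → 6, so m(3) = 6.
  α_2 = 5: Horner steps 3 → 2 → 0, so m(5) = 0.
  α_3 = 4: Horner steps 3 → 6 → 0, so m(4) = 0.
  α_4 = 6: Horner steps 3 → 5 → 6, so m(6) = 6.
  α_5 = 1: Horner steps 3 → 4 → 1, so m(1) = 1.
Codeword c = [6, 0, 0, 6, 1] ∈ F_7^5.


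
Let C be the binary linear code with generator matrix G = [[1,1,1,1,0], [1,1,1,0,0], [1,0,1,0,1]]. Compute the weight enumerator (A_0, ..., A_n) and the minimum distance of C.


Weight distribution: A_0 = 1, A_1 = 1, A_2 = 1, A_3 = 3, A_4 = 2. Minimum distance d = 1.

Enumerate all 2^3 = 8 messages m ∈ F_2^3.
For each, compute codeword c = mG in F_2^5, then tally its weight.
  m = 000 → c = 00000, weight = 0.
  m = 100 → c = 11110, weight = 4.
  m = 010 → c = 11100, weight = 3.
  m = 110 → c = 00010, weight = 1.
  m = 001 → c = 10101, weight = 3.
  m = 101 → c = 01011, weight = 3.
  m = 011 → c = 01001, weight = 2.
  m = 111 → c = 10111, weight = 4.
Tally weights:
  weight 0: 1 codewords.
  weight 1: 1 codewords.
  weight 2: 1 codewords.
  weight 3: 3 codewords.
  weight 4: 2 codewords.
Minimum distance d = smallest w > 0 with A_w > 0 = 1.
Sanity: Σ A_w = 8 = 2^3 = 8 ✓.


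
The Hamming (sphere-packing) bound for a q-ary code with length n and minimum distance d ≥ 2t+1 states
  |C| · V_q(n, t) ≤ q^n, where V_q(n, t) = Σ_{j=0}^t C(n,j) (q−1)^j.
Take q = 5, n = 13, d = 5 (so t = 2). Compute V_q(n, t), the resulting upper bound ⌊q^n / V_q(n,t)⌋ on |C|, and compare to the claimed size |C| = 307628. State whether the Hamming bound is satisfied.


V_q(n, t) = 1301, q^n = 1220703125, Hamming bound = 938280, |C| = 307628 ≤ bound (satisfied).

Step 1: Compute V_q(n, t) = Σ_{j=0}^2 C(n, j) (q−1)^j.
  j = 0: C(13,0)·(4)^0 = 1·1 = 1.
  j = 1: C(13,1)·(4)^1 = 13·4 = 52.
  j = 2: C(13,2)·(4)^2 = 78·16 = 1248.
  V_q(n, t) = 1 + 52 + 1248 = 1301.
Step 2: q^n = 5^13 = 1220703125.
Step 3: Hamming bound ⌊q^n / V_q(n,t)⌋ = ⌊1220703125/1301⌋ = 938280.
Step 4: Compare |C| = 307628 to 938280: satisfied.
The claimed |C| lies below the Hamming bound.


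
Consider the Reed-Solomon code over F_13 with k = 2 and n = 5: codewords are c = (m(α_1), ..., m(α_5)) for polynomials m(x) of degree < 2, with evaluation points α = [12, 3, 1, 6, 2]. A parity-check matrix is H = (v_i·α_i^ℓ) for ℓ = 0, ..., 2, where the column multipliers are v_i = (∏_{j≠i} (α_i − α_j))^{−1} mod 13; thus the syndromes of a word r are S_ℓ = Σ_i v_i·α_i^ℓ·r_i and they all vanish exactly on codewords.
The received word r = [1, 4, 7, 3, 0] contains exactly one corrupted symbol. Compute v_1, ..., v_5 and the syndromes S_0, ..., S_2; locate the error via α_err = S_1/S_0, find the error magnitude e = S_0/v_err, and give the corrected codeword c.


S = (4, 4, 4), error at position 3, error magnitude e = 11, c = [1, 4, 9, 3, 0].

Step 1: column multipliers v_i = (∏_{j≠i}(α_i − α_j))^{−1} mod 13.
  i = 1 (α = 12): (12−3)(12−1)(12−6)(12−2) = 9·11·6·10 = 5940 ≡ 12, so v_1 = 12^{−1} = 12 (mod 13).
  i = 2 (α = 3): (3−12)(3−1)(3−6)(3−2) = (−9)·2·(−3)·1 = 54 ≡ 2, so v_2 = 2^{−1} = 7 (mod 13).
  i = 3 (α = 1): (1−12)(1−3)(1−6)(1−2) = (−11)·(−2)·(−5)·(−1) = 110 ≡ 6, so v_3 = 6^{−1} = 11 (mod 13).
  i = 4 (α = 6): (6−12)(6−3)(6−1)(6−2) = (−6)·3·5·4 = −360 ≡ 4, so v_4 = 4^{−1} = 10 (mod 13).
  i = 5 (α = 2): (2−12)(2−3)(2−1)(2−6) = (−10)·(−1)·1·(−4) = −40 ≡ 12, so v_5 = 12^{−1} = 12 (mod 13).
  v = [12, 7, 11, 10, 12].
Step 2: syndromes of r = [1, 4, 7, 3, 0] (all sums mod 13).
  S_0 = Σ v_i r_i = 12·1 + 7·4 + 11·7 + 10·3 + 12·0 = 147 ≡ 4.
  S_1 = Σ v_i α_i r_i = 12·12·1 + 7·3·4 + 11·1·7 + 10·6·3 + 12·2·0 = 485 ≡ 4.
  α_i^2 mod 13 = [1, 9, 1, 10, 4].
  S_2 = Σ v_i α_i^2 r_i = 12·1·1 + 7·9·4 + 11·1·7 + 10·10·3 + 12·4·0 = 641 ≡ 4.
  S = (4, 4, 4) ≠ 0, so r is not a codeword (an error is present).
Step 3: locate the error. For a single error e at position i, S_ℓ = v_i·e·α_i^ℓ, so α_err = S_1/S_0.
  S_0^{−1} = 4^{−1} = 10 (mod 13), so α_err = 4·10 = 40 ≡ 1 = α_3. Error position i = 3.
  Consistency check: S_2/S_1 = 4·10 = 40 ≡ 1 = α_err ✓ (single-error assumption holds).
Step 4: error magnitude e = S_0/v_3 = S_0·∏_{j≠3}(α_3 − α_j) = 4·6 = 24 ≡ 11 (mod 13).
Step 5: correct position 3: c_3 = r_3 − e = 7 − 11 ≡ 9 (mod 13). Hence c = [1, 4, 9, 3, 0].
  Check: interpolating c through the α_i gives m(x) = 5 + 4·x (degree < 2) with m(α_i) = c_i for every i, so c is indeed a codeword.


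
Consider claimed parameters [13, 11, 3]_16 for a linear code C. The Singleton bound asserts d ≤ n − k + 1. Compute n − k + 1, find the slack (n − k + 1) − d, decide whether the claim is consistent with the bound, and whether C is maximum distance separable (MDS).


Singleton RHS = n − k + 1 = 3, slack = 0, bound satisfied, MDS.

Singleton bound: d ≤ n − k + 1.
Here n = 13, k = 11, so n − k + 1 = 3.
Given d = 3, check d ≤ 3: YES.
Slack = (n − k + 1) − d = 0.
The code is MDS (slack = 0).
Description: the claimed parameters are [13, 11, 3]_16; such a code would be MDS (meets Singleton bound).


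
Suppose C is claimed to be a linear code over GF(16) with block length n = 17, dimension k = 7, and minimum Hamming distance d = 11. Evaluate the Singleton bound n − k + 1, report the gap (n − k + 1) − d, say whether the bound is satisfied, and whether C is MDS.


Singleton RHS = n − k + 1 = 11, slack = 0, bound satisfied, MDS.

Singleton bound: d ≤ n − k + 1.
Here n = 17, k = 7, so n − k + 1 = 11.
Given d = 11, check d ≤ 11: YES.
Slack = (n − k + 1) − d = 0.
The code is MDS (slack = 0).
Description: the claimed parameters are [17, 7, 11]_16; such a code would be MDS (meets Singleton bound).


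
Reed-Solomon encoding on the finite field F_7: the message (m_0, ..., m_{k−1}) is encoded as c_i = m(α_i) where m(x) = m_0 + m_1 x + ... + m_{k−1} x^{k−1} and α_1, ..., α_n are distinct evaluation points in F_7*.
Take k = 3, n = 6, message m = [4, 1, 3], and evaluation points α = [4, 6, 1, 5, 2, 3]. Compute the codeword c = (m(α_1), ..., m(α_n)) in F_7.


c = [0, 6, 1, 0, 4, 6]

Message polynomial: m(x) = 4 + 1·x + 3·x^2 (mod 7).
For each evaluation point α_i, compute m(α_i) mod 7:
  α_1 = 4: Horner steps 3 → 6 → 0, so m(4) = 0.
  α_2 = 6: Horner steps 3 → 5 → 6, so m(6) = 6.
  α_3 = 1: Horner steps 3 → 4 → 1, so m(1) = 1.
  α_4 = 5: Horner steps 3 → 2 → 0, so m(5) = 0.
  α_5 = 2: Horner steps 3 → 0 → 4, so m(2) = 4.
  α_6 = 3: Horner steps 3 → 3 → 6, so m(3) = 6.
Codeword c = [0, 6, 1, 0, 4, 6] ∈ F_7^6.


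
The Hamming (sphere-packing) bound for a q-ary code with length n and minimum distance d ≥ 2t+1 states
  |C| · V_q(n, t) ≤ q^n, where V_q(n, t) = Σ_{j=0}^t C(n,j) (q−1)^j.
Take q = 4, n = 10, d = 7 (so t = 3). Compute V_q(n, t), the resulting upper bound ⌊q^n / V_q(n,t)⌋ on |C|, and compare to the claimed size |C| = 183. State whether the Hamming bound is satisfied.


V_q(n, t) = 3676, q^n = 1048576, Hamming bound = 285, |C| = 183 ≤ bound (satisfied).

Step 1: Compute V_q(n, t) = Σ_{j=0}^3 C(n, j) (q−1)^j.
  j = 0: C(10,0)·(3)^0 = 1·1 = 1.
  j = 1: C(10,1)·(3)^1 = 10·3 = 30.
  j = 2: C(10,2)·(3)^2 = 45·9 = 405.
  j = 3: C(10,3)·(3)^3 = 120·27 = 3240.
  V_q(n, t) = 1 + 30 + 405 + 3240 = 3676.
Step 2: q^n = 4^10 = 1048576.
Step 3: Hamming bound ⌊q^n / V_q(n,t)⌋ = ⌊1048576/3676⌋ = 285.
Step 4: Compare |C| = 183 to 285: satisfied.
The claimed |C| lies below the Hamming bound.


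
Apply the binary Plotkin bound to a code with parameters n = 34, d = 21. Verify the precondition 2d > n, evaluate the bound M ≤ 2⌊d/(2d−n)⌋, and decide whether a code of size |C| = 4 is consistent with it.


Plotkin bound M ≤ 4; given |C| = 4 ≤ bound (satisfied).

Check applicability: 2d = 42, n = 34.
2d − n = 8 > 0, so Plotkin applies.
Compute d/(2d−n) = 21/8 ≈ 2.6250.
⌊d/(2d−n)⌋ = 2.
Plotkin bound: M ≤ 2·2 = 4.
Given |C| = 4, check: satisfied.
This |C| is at the Plotkin bound.


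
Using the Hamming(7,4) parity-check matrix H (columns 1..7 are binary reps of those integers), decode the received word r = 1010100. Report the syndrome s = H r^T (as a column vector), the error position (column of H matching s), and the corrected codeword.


s = (1, 1, 1)^T, error position = 7, corrected codeword c = 1010101

Compute s = H r^T mod 2 one row at a time:
  s_1 = 0 + 1 + 0 + 0 = 1 ≡ 1 (mod 2).
  s_2 = 0 + 1 + 0 + 0 = 1 ≡ 1 (mod 2).
  s_3 = 1 + 1 + 1 + 0 = 3 ≡ 1 (mod 2).
s = (1, 1, 1)^T — this equals column 7 of H (binary 111), so error is at position 7.
Correct: flip bit 7 of r = 1010100 to get c = 1010101.


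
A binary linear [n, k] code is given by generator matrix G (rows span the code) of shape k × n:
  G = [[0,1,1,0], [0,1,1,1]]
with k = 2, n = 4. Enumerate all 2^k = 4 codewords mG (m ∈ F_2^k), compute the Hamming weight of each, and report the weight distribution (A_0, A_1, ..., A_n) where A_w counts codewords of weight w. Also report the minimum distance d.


Weight distribution: A_0 = 1, A_1 = 1, A_2 = 1, A_3 = 1. Minimum distance d = 1.

Enumerate all 2^2 = 4 messages m ∈ F_2^2.
For each, compute codeword c = mG in F_2^4, then tally its weight.
  m = 00 → c = 0000, weight = 0.
  m = 10 → c = 0110, weight = 2.
  m = 01 → c = 0111, weight = 3.
  m = 11 → c = 0001, weight = 1.
Tally weights:
  weight 0: 1 codewords.
  weight 1: 1 codewords.
  weight 2: 1 codewords.
  weight 3: 1 codewords.
Minimum distance d = smallest w > 0 with A_w > 0 = 1.
Sanity: Σ A_w = 4 = 2^2 = 4 ✓.


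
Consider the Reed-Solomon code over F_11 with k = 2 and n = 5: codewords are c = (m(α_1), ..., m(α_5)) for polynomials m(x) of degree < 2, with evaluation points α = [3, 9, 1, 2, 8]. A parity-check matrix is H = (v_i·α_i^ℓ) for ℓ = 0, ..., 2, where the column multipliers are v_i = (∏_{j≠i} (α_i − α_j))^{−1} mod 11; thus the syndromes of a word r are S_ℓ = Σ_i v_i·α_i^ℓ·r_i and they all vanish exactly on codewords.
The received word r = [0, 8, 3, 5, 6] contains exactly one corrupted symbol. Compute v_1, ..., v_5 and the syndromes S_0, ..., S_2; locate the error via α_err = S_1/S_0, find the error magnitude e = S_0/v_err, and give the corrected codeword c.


S = (3, 9, 5), error at position 1, error magnitude e = 4, c = [7, 8, 3, 5, 6].

Step 1: column multipliers v_i = (∏_{j≠i}(α_i − α_j))^{−1} mod 11.
  i = 1 (α = 3): (3−9)(3−1)(3−2)(3−8) = (−6)·2·1·(−5) = 60 ≡ 5, so v_1 = 5^{−1} = 9 (mod 11).
  i = 2 (α = 9): (9−3)(9−1)(9−2)(9−8) = 6·8·7·1 = 336 ≡ 6, so v_2 = 6^{−1} = 2 (mod 11).
  i = 3 (α = 1): (1−3)(1−9)(1−2)(1−8) = (−2)·(−8)·(−1)·(−7) = 112 ≡ 2, so v_3 = 2^{−1} = 6 (mod 11).
  i = 4 (α = 2): (2−3)(2−9)(2−1)(2−8) = (−1)·(−7)·1·(−6) = −42 ≡ 2, so v_4 = 2^{−1} = 6 (mod 11).
  i = 5 (α = 8): (8−3)(8−9)(8−1)(8−2) = 5·(−1)·7·6 = −210 ≡ 10, so v_5 = 10^{−1} = 10 (mod 11).
  v = [9, 2, 6, 6, 10].
Step 2: syndromes of r = [0, 8, 3, 5, 6] (all sums mod 11).
  S_0 = Σ v_i r_i = 9·0 + 2·8 + 6·3 + 6·5 + 10·6 = 124 ≡ 3.
  S_1 = Σ v_i α_i r_i = 9·3·0 + 2·9·8 + 6·1·3 + 6·2·5 + 10·8·6 = 702 ≡ 9.
  α_i^2 mod 11 = [9, 4, 1, 4, 9].
  S_2 = Σ v_i α_i^2 r_i = 9·9·0 + 2·4·8 + 6·1·3 + 6·4·5 + 10·9·6 = 742 ≡ 5.
  S = (3, 9, 5) ≠ 0, so r is not a codeword (an error is present).
Step 3: locate the error. For a single error e at position i, S_ℓ = v_i·e·α_i^ℓ, so α_err = S_1/S_0.
  S_0^{−1} = 3^{−1} = 4 (mod 11), so α_err = 9·4 = 36 ≡ 3 = α_1. Error position i = 1.
  Consistency check: S_2/S_1 = 5·5 = 25 ≡ 3 = α_err ✓ (single-error assumption holds).
Step 4: error magnitude e = S_0/v_1 = S_0·∏_{j≠1}(α_1 − α_j) = 3·5 = 15 ≡ 4 (mod 11).
Step 5: correct position 1: c_1 = r_1 − e = 0 − 4 ≡ 7 (mod 11). Hence c = [7, 8, 3, 5, 6].
  Check: interpolating c through the α_i gives m(x) = 1 + 2·x (degree < 2) with m(α_i) = c_i for every i, so c is indeed a codeword.


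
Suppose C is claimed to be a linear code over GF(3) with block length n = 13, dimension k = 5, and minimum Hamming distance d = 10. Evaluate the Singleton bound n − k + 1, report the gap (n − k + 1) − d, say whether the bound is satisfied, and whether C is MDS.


Singleton RHS = n − k + 1 = 9, slack = -1, bound violated (no such code; not MDS).

Singleton bound: d ≤ n − k + 1.
Here n = 13, k = 5, so n − k + 1 = 9.
Given d = 10, check d ≤ 9: NO.
Slack = (n − k + 1) − d = -1.
The slack is negative: d = 10 exceeds n − k + 1 = 9 by 1, so the Singleton bound is violated and no linear [13, 5, 10]_3 code can exist. In particular it is not MDS (MDS requires d = n − k + 1 exactly).
Description: the claimed parameters are [13, 5, 10]_3; such a code would be impossible (violates the Singleton bound).


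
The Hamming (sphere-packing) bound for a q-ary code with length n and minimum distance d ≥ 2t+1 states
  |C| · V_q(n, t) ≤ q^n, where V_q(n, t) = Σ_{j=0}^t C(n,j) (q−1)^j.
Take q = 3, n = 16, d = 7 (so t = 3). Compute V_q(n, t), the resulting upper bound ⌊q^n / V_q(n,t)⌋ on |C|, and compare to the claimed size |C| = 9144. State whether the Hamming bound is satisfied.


V_q(n, t) = 4993, q^n = 43046721, Hamming bound = 8621, |C| = 9144 > bound (violated).

Step 1: Compute V_q(n, t) = Σ_{j=0}^3 C(n, j) (q−1)^j.
  j = 0: C(16,0)·(2)^0 = 1·1 = 1.
  j = 1: C(16,1)·(2)^1 = 16·2 = 32.
  j = 2: C(16,2)·(2)^2 = 120·4 = 480.
  j = 3: C(16,3)·(2)^3 = 560·8 = 4480.
  V_q(n, t) = 1 + 32 + 480 + 4480 = 4993.
Step 2: q^n = 3^16 = 43046721.
Step 3: Hamming bound ⌊q^n / V_q(n,t)⌋ = ⌊43046721/4993⌋ = 8621.
Step 4: Compare |C| = 9144 to 8621: violated.
The claimed |C| lies above the Hamming bound, so no 3-ary code of length 16 with d ≥ 7 can have 9144 codewords.


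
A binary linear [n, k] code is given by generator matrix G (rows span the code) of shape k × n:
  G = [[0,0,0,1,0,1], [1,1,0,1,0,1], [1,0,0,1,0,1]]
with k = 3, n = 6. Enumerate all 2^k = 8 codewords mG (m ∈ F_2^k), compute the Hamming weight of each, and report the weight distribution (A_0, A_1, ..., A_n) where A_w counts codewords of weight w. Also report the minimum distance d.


Weight distribution: A_0 = 1, A_1 = 2, A_2 = 2, A_3 = 2, A_4 = 1. Minimum distance d = 1.

Enumerate all 2^3 = 8 messages m ∈ F_2^3.
For each, compute codeword c = mG in F_2^6, then tally its weight.
  m = 000 → c = 000000, weight = 0.
  m = 100 → c = 000101, weight = 2.
  m = 010 → c = 110101, weight = 4.
  m = 110 → c = 110000, weight = 2.
  m = 001 → c = 100101, weight = 3.
  m = 101 → c = 100000, weight = 1.
  m = 011 → c = 010000, weight = 1.
  m = 111 → c = 010101, weight = 3.
Tally weights:
  weight 0: 1 codewords.
  weight 1: 2 codewords.
  weight 2: 2 codewords.
  weight 3: 2 codewords.
  weight 4: 1 codewords.
Minimum distance d = smallest w > 0 with A_w > 0 = 1.
Sanity: Σ A_w = 8 = 2^3 = 8 ✓.


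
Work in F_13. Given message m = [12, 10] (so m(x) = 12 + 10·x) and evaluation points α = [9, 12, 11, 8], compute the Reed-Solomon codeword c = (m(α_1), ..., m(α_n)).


c = [11, 2, 5, 1]

Message polynomial: m(x) = 12 + 10·x (mod 13).
For each evaluation point α_i, compute m(α_i) mod 13:
  α_1 = 9: Horner steps 10 → 11, so m(9) = 11.
  α_2 = 12: Horner steps 10 → 2, so m(12) = 2.
  α_3 = 11: Horner steps 10 → 5, so m(11) = 5.
  α_4 = 8: Horner steps 10 → 1, so m(8) = 1.
Codeword c = [11, 2, 5, 1] ∈ F_13^4.


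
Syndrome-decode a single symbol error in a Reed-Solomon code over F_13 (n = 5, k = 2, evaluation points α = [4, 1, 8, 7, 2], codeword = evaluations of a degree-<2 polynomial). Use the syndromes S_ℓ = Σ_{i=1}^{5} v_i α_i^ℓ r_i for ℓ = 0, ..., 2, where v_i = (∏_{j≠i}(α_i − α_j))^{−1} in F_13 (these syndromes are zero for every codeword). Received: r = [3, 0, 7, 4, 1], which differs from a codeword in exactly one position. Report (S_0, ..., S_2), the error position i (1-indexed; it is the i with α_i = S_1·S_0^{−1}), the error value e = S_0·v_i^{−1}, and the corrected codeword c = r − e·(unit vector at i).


S = (11, 12, 6), error at position 4, error magnitude e = 11, c = [3, 0, 7, 6, 1].

Step 1: column multipliers v_i = (∏_{j≠i}(α_i − α_j))^{−1} mod 13.
  i = 1 (α = 4): (4−1)(4−8)(4−7)(4−2) = 3·(−4)·(−3)·2 = 72 ≡ 7, so v_1 = 7^{−1} = 2 (mod 13).
  i = 2 (α = 1): (1−4)(1−8)(1−7)(1−2) = (−3)·(−7)·(−6)·(−1) = 126 ≡ 9, so v_2 = 9^{−1} = 3 (mod 13).
  i = 3 (α = 8): (8−4)(8−1)(8−7)(8−2) = 4·7·1·6 = 168 ≡ 12, so v_3 = 12^{−1} = 12 (mod 13).
  i = 4 (α = 7): (7−4)(7−1)(7−8)(7−2) = 3·6·(−1)·5 = −90 ≡ 1, so v_4 = 1^{−1} = 1 (mod 13).
  i = 5 (α = 2): (2−4)(2−1)(2−8)(2−7) = (−2)·1·(−6)·(−5) = −60 ≡ 5, so v_5 = 5^{−1} = 8 (mod 13).
  v = [2, 3, 12, 1, 8].
Step 2: syndromes of r = [3, 0, 7, 4, 1] (all sums mod 13).
  S_0 = Σ v_i r_i = 2·3 + 3·0 + 12·7 + 1·4 + 8·1 = 102 ≡ 11.
  S_1 = Σ v_i α_i r_i = 2·4·3 + 3·1·0 + 12·8·7 + 1·7·4 + 8·2·1 = 740 ≡ 12.
  α_i^2 mod 13 = [3, 1, 12, 10, 4].
  S_2 = Σ v_i α_i^2 r_i = 2·3·3 + 3·1·0 + 12·12·7 + 1·10·4 + 8·4·1 = 1098 ≡ 6.
  S = (11, 12, 6) ≠ 0, so r is not a codeword (an error is present).
Step 3: locate the error. For a single error e at position i, S_ℓ = v_i·e·α_i^ℓ, so α_err = S_1/S_0.
  S_0^{−1} = 11^{−1} = 6 (mod 13), so α_err = 12·6 = 72 ≡ 7 = α_4. Error position i = 4.
  Consistency check: S_2/S_1 = 6·12 = 72 ≡ 7 = α_err ✓ (single-error assumption holds).
Step 4: error magnitude e = S_0/v_4 = S_0·∏_{j≠4}(α_4 − α_j) = 11·1 = 11 ≡ 11 (mod 13).
Step 5: correct position 4: c_4 = r_4 − e = 4 − 11 ≡ 6 (mod 13). Hence c = [3, 0, 7, 6, 1].
  Check: interpolating c through the α_i gives m(x) = 12 + 1·x (degree < 2) with m(α_i) = c_i for every i, so c is indeed a codeword.


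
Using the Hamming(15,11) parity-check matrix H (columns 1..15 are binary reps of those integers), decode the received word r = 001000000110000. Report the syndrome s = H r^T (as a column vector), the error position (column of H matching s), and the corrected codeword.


s = (0, 0, 1, 0)^T, error position = 2, corrected codeword c = 011000000110000

Compute s = H r^T mod 2 one row at a time:
  s_1 = 0 + 0 + 1 + 1 + 0 + 0 + 0 + 0 = 2 ≡ 0 (mod 2).
  s_2 = 0 + 0 + 0 + 0 + 0 + 0 + 0 + 0 = 0 ≡ 0 (mod 2).
  s_3 = 0 + 1 + 0 + 0 + 1 + 1 + 0 + 0 = 3 ≡ 1 (mod 2).
  s_4 = 0 + 1 + 0 + 0 + 0 + 1 + 0 + 0 = 2 ≡ 0 (mod 2).
s = (0, 0, 1, 0)^T — this equals column 2 of H (binary 0010), so error is at position 2.
Correct: flip bit 2 of r = 001000000110000 to get c = 011000000110000.


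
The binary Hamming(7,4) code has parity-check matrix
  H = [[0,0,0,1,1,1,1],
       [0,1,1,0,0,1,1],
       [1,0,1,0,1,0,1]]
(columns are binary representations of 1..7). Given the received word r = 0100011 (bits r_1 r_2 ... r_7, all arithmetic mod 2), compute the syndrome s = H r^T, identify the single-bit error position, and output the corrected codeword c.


s = (0, 1, 1)^T, error position = 3, corrected codeword c = 0110011

Compute s = H r^T mod 2 one row at a time:
  s_1 = 0 + 0 + 1 + 1 = 2 ≡ 0 (mod 2).
  s_2 = 1 + 0 + 1 + 1 = 3 ≡ 1 (mod 2).
  s_3 = 0 + 0 + 0 + 1 = 1 ≡ 1 (mod 2).
s = (0, 1, 1)^T — this equals column 3 of H (binary 011), so error is at position 3.
Correct: flip bit 3 of r = 0100011 to get c = 0110011.


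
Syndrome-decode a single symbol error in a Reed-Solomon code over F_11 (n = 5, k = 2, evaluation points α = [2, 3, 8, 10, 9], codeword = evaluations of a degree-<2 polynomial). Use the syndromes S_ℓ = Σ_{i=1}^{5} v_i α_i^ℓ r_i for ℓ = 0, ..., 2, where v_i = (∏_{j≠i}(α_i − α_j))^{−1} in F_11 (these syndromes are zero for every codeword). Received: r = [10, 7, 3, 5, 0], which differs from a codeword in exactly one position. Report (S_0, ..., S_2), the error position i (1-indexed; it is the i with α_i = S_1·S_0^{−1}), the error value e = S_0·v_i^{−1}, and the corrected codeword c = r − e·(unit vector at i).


S = (4, 7, 4), error at position 4, error magnitude e = 8, c = [10, 7, 3, 8, 0].

Step 1: column multipliers v_i = (∏_{j≠i}(α_i − α_j))^{−1} mod 11.
  i = 1 (α = 2): (2−3)(2−8)(2−10)(2−9) = (−1)·(−6)·(−8)·(−7) = 336 ≡ 6, so v_1 = 6^{−1} = 2 (mod 11).
  i = 2 (α = 3): (3−2)(3−8)(3−10)(3−9) = 1·(−5)·(−7)·(−6) = −210 ≡ 10, so v_2 = 10^{−1} = 10 (mod 11).
  i = 3 (α = 8): (8−2)(8−3)(8−10)(8−9) = 6·5·(−2)·(−1) = 60 ≡ 5, so v_3 = 5^{−1} = 9 (mod 11).
  i = 4 (α = 10): (10−2)(10−3)(10−8)(10−9) = 8·7·2·1 = 112 ≡ 2, so v_4 = 2^{−1} = 6 (mod 11).
  i = 5 (α = 9): (9−2)(9−3)(9−8)(9−10) = 7·6·1·(−1) = −42 ≡ 2, so v_5 = 2^{−1} = 6 (mod 11).
  v = [2, 10, 9, 6, 6].
Step 2: syndromes of r = [10, 7, 3, 5, 0] (all sums mod 11).
  S_0 = Σ v_i r_i = 2·10 + 10·7 + 9·3 + 6·5 + 6·0 = 147 ≡ 4.
  S_1 = Σ v_i α_i r_i = 2·2·10 + 10·3·7 + 9·8·3 + 6·10·5 + 6·9·0 = 766 ≡ 7.
  α_i^2 mod 11 = [4, 9, 9, 1, 4].
  S_2 = Σ v_i α_i^2 r_i = 2·4·10 + 10·9·7 + 9·9·3 + 6·1·5 + 6·4·0 = 983 ≡ 4.
  S = (4, 7, 4) ≠ 0, so r is not a codeword (an error is present).
Step 3: locate the error. For a single error e at position i, S_ℓ = v_i·e·α_i^ℓ, so α_err = S_1/S_0.
  S_0^{−1} = 4^{−1} = 3 (mod 11), so α_err = 7·3 = 21 ≡ 10 = α_4. Error position i = 4.
  Consistency check: S_2/S_1 = 4·8 = 32 ≡ 10 = α_err ✓ (single-error assumption holds).
Step 4: error magnitude e = S_0/v_4 = S_0·∏_{j≠4}(α_4 − α_j) = 4·2 = 8 ≡ 8 (mod 11).
Step 5: correct position 4: c_4 = r_4 − e = 5 − 8 ≡ 8 (mod 11). Hence c = [10, 7, 3, 8, 0].
  Check: interpolating c through the α_i gives m(x) = 5 + 8·x (degree < 2) with m(α_i) = c_i for every i, so c is indeed a codeword.
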